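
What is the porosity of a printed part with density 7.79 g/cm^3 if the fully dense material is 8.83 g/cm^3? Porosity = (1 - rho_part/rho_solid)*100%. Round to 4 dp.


Porosity = (1-7.79/8.83)*100 = 11.778 %


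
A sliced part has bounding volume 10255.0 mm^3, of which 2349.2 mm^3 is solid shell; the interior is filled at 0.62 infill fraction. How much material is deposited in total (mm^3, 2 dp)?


V_infill = (10255.0 - 2349.2) * 0.62 = 4901.6
V_total = 2349.2 + 4901.6 = 7250.8 mm^3


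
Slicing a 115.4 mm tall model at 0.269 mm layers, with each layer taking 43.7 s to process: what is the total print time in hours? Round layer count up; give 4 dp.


Layers = ceil(115.4/0.269) = 429
t = 429 * 43.7 / 3600 = 5.2076 hrs


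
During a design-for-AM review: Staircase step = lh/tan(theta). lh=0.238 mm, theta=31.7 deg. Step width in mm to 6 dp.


step = 0.238 / tan(31.7) = 0.385355 mm


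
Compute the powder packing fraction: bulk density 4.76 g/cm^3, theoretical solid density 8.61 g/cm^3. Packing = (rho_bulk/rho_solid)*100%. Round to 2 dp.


Packing = (4.76/8.61)*100 = 55.28 %


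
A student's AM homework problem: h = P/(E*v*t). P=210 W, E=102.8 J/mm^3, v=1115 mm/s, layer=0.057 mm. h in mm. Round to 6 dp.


h = 210 / (102.8*1115*0.057) = 0.032142 mm


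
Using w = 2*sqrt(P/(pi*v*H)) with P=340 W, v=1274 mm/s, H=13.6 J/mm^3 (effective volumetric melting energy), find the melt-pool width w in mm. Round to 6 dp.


w = 2*sqrt(340/(pi*1274*13.6)) = 0.158067 mm


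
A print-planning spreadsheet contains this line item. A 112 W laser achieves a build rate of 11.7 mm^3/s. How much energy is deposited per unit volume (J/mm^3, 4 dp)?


SE = 112 / 11.7 = 9.5726 J/mm^3


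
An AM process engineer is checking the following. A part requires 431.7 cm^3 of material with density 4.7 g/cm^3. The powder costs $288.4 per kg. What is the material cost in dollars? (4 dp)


Mass = 431.7*4.7/1000 = 2.02899 kg
Cost = 2.02899 * 288.4 = 585.1607 $


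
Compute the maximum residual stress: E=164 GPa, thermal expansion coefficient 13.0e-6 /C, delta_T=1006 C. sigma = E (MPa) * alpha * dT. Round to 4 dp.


sigma = 164*1000 * 13.0e-6 * 1006 = 2144.792 MPa


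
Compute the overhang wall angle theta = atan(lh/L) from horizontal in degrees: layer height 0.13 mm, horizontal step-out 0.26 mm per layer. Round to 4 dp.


angle = atan(0.13/0.26) = 26.5651 degrees


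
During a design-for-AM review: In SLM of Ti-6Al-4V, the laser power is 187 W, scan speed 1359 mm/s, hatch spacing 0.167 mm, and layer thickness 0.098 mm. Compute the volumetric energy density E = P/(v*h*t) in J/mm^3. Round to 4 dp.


E = 187 / (1359*0.167*0.098) = 8.4077 J/mm^3


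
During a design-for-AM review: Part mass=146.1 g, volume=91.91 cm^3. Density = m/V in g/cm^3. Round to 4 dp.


rho = 146.1 / 91.91 = 1.5896 g/cm^3


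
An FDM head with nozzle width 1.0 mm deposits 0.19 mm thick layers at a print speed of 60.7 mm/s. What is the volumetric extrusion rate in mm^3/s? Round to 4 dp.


Rate = 1.0 * 0.19 * 60.7 = 11.533 mm^3/s


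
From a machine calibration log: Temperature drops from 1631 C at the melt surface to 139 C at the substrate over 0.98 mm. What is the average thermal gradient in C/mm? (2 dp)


G = (1631-139)/0.98 = 1522.45 C/mm


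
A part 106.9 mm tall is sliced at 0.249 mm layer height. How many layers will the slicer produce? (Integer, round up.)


Layers = ceil(106.9/0.249) = 430


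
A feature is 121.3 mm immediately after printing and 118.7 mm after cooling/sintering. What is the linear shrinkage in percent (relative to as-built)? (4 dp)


Shrinkage = ((121.3-118.7)/121.3)*100 = 2.1434 %


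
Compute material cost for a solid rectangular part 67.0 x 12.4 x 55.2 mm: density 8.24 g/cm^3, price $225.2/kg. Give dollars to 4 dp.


V = 67.0 * 12.4 * 55.2 = 45860.16 mm^3 = 45.86016 cm^3
Mass = 45.86016 * 8.24 / 1000 = 0.37788772 kg
Cost = 0.37788772 * 225.2 = 85.1003 $


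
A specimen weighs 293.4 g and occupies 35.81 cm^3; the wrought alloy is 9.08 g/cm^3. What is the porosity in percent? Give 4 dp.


rho_part = 293.4 / 35.81 = 8.19324211 g/cm^3
Porosity = (1 - 8.19324211/9.08)*100 = 9.7661 %


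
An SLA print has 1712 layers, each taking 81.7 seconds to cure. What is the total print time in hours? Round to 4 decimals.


t = 1712 * 81.7 / 3600 = 38.8529 hrs


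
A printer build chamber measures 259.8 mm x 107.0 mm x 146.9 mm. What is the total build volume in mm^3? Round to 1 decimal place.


V = 259.8 * 107.0 * 146.9 = 4083614.3 mm^3


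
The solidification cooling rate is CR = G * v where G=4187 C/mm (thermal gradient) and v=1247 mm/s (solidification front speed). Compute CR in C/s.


CR = 4187 * 1247 = 5221189 C/s


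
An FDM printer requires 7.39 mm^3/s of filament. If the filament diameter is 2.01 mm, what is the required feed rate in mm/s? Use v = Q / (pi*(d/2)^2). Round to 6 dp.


A = pi*(2.01/2)^2 = 3.173087
v = 7.39 / 3.173087 = 2.328962 mm/s


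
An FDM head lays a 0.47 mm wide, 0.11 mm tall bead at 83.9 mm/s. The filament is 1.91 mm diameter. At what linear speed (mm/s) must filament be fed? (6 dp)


Q = 0.47 * 0.11 * 83.9 = 4.33763 mm^3/s
A_fil = pi*(1.91/2)^2 = 2.86521104 mm^2
v_feed = 4.33763 / 2.86521104 = 1.513895 mm/s


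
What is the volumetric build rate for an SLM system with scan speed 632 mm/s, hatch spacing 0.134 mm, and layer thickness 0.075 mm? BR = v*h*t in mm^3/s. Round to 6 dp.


Rate = 632 * 0.134 * 0.075 = 6.3516 mm^3/s


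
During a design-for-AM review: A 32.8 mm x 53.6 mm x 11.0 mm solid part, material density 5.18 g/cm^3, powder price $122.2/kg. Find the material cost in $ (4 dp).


V = 32.8 * 53.6 * 11.0 = 19338.88 mm^3 = 19.33888 cm^3
Mass = 19.33888 * 5.18 / 1000 = 0.1001754 kg
Cost = 0.1001754 * 122.2 = 12.2414 $


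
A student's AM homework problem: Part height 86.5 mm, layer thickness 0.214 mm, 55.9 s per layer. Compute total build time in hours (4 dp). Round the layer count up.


Layers = ceil(86.5/0.214) = 405
t = 405 * 55.9 / 3600 = 6.2888 hrs


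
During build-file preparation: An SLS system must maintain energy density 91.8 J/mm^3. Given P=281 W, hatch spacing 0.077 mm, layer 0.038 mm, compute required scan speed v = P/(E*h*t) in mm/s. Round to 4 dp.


v = 281 / (91.8*0.077*0.038) = 1046.1388 mm/s


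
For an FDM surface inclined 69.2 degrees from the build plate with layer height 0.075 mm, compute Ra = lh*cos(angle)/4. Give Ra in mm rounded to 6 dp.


Ra = 0.075 * cos(69.2) / 4 = 0.006658 mm


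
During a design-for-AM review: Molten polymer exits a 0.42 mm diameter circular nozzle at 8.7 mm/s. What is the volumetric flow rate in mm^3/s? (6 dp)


A = pi*(0.42/2)^2 = 0.13854424 mm^2
Q = 0.13854424 * 8.7 = 1.205335 mm^3/s


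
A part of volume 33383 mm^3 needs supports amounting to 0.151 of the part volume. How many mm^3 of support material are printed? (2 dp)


V_support = 33383 * 0.151 = 5040.83 mm^3


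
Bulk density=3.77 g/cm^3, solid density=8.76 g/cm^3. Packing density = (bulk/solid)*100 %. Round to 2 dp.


Packing = (3.77/8.76)*100 = 43.04 %


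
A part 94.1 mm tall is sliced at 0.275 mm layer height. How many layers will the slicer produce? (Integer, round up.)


Layers = ceil(94.1/0.275) = 343


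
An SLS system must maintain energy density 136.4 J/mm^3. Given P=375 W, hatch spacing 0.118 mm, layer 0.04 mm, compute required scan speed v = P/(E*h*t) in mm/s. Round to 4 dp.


v = 375 / (136.4*0.118*0.04) = 582.4718 mm/s


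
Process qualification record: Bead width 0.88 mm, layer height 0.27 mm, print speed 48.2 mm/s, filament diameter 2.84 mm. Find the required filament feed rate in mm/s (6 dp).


Q = 0.88 * 0.27 * 48.2 = 11.45232 mm^3/s
A_fil = pi*(2.84/2)^2 = 6.33470743 mm^2
v_feed = 11.45232 / 6.33470743 = 1.807869 mm/s


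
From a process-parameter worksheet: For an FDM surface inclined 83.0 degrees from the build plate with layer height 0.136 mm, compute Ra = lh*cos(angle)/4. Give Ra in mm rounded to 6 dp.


Ra = 0.136 * cos(83.0) / 4 = 0.004144 mm


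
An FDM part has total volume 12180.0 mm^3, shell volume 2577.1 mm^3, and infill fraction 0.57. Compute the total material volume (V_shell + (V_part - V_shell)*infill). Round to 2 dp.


V_infill = (12180.0 - 2577.1) * 0.57 = 5473.65
V_total = 2577.1 + 5473.65 = 8050.75 mm^3


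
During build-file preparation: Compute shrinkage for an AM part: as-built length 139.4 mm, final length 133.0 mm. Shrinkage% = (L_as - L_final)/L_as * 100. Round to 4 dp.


Shrinkage = ((139.4-133.0)/139.4)*100 = 4.5911 %


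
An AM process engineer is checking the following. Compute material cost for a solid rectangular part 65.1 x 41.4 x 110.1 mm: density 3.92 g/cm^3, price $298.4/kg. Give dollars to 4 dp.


V = 65.1 * 41.4 * 110.1 = 296734.914 mm^3 = 296.734914 cm^3
Mass = 296.734914 * 3.92 / 1000 = 1.16320086 kg
Cost = 1.16320086 * 298.4 = 347.0991 $


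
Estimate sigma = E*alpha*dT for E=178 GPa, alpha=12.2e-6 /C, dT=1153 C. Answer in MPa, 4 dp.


sigma = 178*1000 * 12.2e-6 * 1153 = 2503.8548 MPa


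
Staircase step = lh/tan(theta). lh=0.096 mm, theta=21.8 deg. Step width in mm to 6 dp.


step = 0.096 / tan(21.8) = 0.240017 mm


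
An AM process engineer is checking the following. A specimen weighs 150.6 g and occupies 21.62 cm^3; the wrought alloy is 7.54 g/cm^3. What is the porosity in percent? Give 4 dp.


rho_part = 150.6 / 21.62 = 6.96577243 g/cm^3
Porosity = (1 - 6.96577243/7.54)*100 = 7.6158 %


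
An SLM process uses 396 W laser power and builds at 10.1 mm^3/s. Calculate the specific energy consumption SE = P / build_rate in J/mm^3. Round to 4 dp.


SE = 396 / 10.1 = 39.2079 J/mm^3


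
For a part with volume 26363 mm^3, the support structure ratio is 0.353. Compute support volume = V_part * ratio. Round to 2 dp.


V_support = 26363 * 0.353 = 9306.14 mm^3


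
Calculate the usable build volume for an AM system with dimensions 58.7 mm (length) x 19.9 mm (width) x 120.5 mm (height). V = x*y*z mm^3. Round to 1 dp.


V = 58.7 * 19.9 * 120.5 = 140759.7 mm^3


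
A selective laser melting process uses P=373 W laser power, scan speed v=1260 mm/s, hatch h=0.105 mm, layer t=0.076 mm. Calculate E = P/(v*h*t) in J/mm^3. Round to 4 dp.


E = 373 / (1260*0.105*0.076) = 37.0967 J/mm^3


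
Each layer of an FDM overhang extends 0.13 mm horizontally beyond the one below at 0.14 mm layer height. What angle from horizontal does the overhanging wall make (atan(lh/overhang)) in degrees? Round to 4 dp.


angle = atan(0.14/0.13) = 47.1211 degrees


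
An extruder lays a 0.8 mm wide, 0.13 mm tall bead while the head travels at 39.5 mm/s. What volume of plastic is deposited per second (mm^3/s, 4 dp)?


Rate = 0.8 * 0.13 * 39.5 = 4.108 mm^3/s


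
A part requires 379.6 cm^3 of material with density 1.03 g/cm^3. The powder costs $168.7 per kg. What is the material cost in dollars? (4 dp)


Mass = 379.6*1.03/1000 = 0.390988 kg
Cost = 0.390988 * 168.7 = 65.9597 $


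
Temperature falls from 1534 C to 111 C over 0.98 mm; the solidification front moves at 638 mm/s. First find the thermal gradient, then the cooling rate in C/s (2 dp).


G = (1534-111)/0.98 = 1452.04081633 C/mm
CR = 1452.04081633 * 638 = 926402.04 C/s


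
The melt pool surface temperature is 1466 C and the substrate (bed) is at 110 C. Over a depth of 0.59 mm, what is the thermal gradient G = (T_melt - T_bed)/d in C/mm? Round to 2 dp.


G = (1466-110)/0.59 = 2298.31 C/mm


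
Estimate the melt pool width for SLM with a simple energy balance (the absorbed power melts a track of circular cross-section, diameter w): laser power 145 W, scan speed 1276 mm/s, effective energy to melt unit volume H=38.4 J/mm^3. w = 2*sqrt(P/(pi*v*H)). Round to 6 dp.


w = 2*sqrt(145/(pi*1276*38.4)) = 0.061383 mm


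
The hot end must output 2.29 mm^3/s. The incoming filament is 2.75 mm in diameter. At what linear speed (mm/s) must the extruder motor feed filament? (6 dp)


A = pi*(2.75/2)^2 = 5.939574
v = 2.29 / 5.939574 = 0.38555 mm/s


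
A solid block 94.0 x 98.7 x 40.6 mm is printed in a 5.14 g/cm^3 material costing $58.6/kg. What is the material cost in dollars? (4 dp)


V = 94.0 * 98.7 * 40.6 = 376678.68 mm^3 = 376.67868 cm^3
Mass = 376.67868 * 5.14 / 1000 = 1.93612842 kg
Cost = 1.93612842 * 58.6 = 113.4571 $


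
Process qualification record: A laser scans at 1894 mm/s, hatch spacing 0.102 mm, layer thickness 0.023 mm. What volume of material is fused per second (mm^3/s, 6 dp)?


Rate = 1894 * 0.102 * 0.023 = 4.443324 mm^3/s


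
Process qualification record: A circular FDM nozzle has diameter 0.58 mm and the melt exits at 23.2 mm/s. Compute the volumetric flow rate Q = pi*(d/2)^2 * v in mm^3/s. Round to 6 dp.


A = pi*(0.58/2)^2 = 0.26420794 mm^2
Q = 0.26420794 * 23.2 = 6.129624 mm^3/s


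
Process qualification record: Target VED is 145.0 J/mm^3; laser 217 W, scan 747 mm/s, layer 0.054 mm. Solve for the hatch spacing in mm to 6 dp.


h = 217 / (145.0*747*0.054) = 0.0371 mm


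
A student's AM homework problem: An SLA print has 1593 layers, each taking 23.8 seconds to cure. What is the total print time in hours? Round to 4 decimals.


t = 1593 * 23.8 / 3600 = 10.5315 hrs


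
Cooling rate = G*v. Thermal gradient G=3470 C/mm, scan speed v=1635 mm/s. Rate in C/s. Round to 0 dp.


CR = 3470 * 1635 = 5673450 C/s


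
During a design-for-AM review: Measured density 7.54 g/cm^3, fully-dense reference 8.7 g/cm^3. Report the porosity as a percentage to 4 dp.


Porosity = (1-7.54/8.7)*100 = 13.3333 %


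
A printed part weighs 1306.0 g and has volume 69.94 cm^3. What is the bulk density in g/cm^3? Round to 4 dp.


rho = 1306.0 / 69.94 = 18.6731 g/cm^3


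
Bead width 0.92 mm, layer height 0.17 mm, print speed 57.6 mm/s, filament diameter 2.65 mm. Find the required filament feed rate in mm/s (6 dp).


Q = 0.92 * 0.17 * 57.6 = 9.00864 mm^3/s
A_fil = pi*(2.65/2)^2 = 5.5154586 mm^2
v_feed = 9.00864 / 5.5154586 = 1.633344 mm/s


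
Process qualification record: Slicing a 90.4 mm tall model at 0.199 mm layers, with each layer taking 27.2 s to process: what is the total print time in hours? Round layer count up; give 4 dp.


Layers = ceil(90.4/0.199) = 455
t = 455 * 27.2 / 3600 = 3.4378 hrs


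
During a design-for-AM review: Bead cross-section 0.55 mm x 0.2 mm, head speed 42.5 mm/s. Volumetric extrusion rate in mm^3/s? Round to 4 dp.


Rate = 0.55 * 0.2 * 42.5 = 4.675 mm^3/s


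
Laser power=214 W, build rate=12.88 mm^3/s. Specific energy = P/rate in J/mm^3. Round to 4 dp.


SE = 214 / 12.88 = 16.6149 J/mm^3


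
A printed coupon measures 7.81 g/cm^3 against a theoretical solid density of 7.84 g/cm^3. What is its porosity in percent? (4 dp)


Porosity = (1-7.81/7.84)*100 = 0.3827 %


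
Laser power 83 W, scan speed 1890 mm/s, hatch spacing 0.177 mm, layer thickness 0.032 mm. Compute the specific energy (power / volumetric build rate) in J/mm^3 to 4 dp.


Build rate = 1890 * 0.177 * 0.032 = 10.70496 mm^3/s
SE = 83 / 10.70496 = 7.7534 J/mm^3


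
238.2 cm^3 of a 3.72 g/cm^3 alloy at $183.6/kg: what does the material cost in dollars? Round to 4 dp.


Mass = 238.2*3.72/1000 = 0.886104 kg
Cost = 0.886104 * 183.6 = 162.6887 $


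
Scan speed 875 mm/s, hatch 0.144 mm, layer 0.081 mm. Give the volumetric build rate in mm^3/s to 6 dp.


Rate = 875 * 0.144 * 0.081 = 10.206 mm^3/s


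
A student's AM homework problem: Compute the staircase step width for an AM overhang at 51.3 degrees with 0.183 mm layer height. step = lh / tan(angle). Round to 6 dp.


step = 0.183 / tan(51.3) = 0.146611 mm


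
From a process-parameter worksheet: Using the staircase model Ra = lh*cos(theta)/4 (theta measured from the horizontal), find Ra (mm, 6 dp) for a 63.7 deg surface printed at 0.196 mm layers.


Ra = 0.196 * cos(63.7) / 4 = 0.02171 mm


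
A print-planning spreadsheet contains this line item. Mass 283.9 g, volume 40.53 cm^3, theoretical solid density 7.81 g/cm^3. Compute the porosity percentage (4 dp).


rho_part = 283.9 / 40.53 = 7.00468789 g/cm^3
Porosity = (1 - 7.00468789/7.81)*100 = 10.3113 %


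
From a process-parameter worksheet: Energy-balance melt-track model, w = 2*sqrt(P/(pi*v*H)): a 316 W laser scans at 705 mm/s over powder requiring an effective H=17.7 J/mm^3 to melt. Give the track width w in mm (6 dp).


w = 2*sqrt(316/(pi*705*17.7)) = 0.179563 mm


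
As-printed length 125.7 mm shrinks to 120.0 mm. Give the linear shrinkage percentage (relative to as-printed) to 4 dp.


Shrinkage = ((125.7-120.0)/125.7)*100 = 4.5346 %


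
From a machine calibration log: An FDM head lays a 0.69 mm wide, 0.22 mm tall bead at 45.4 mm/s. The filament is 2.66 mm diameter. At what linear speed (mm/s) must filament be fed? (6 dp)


Q = 0.69 * 0.22 * 45.4 = 6.89172 mm^3/s
A_fil = pi*(2.66/2)^2 = 5.55716324 mm^2
v_feed = 6.89172 / 5.55716324 = 1.240151 mm/s


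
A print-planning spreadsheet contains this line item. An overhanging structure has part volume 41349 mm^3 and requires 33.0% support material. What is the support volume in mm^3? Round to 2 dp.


V_support = 41349 * 0.33 = 13645.17 mm^3


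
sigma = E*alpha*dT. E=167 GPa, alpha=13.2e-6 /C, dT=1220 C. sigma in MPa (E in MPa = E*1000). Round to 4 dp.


sigma = 167*1000 * 13.2e-6 * 1220 = 2689.368 MPa


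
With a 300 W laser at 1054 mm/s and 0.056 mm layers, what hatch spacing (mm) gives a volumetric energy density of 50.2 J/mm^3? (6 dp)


h = 300 / (50.2*1054*0.056) = 0.101249 mm


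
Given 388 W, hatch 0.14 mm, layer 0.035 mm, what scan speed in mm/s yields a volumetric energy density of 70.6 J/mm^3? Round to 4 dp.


v = 388 / (70.6*0.14*0.035) = 1121.5818 mm/s


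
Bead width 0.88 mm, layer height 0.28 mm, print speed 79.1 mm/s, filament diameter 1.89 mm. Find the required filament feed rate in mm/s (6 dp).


Q = 0.88 * 0.28 * 79.1 = 19.49024 mm^3/s
A_fil = pi*(1.89/2)^2 = 2.80552078 mm^2
v_feed = 19.49024 / 2.80552078 = 6.947102 mm/s


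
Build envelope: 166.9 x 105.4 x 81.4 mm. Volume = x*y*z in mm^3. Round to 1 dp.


V = 166.9 * 105.4 * 81.4 = 1431928.6 mm^3


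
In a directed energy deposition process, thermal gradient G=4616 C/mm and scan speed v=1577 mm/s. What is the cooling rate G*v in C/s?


CR = 4616 * 1577 = 7279432 C/s


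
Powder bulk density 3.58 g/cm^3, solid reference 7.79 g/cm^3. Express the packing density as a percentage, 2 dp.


Packing = (3.58/7.79)*100 = 45.96 %


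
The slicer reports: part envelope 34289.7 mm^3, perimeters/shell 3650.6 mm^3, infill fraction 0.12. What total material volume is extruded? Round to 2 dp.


V_infill = (34289.7 - 3650.6) * 0.12 = 3676.69
V_total = 3650.6 + 3676.69 = 7327.29 mm^3


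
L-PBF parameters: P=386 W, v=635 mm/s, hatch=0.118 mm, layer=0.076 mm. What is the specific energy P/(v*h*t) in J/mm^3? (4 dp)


Build rate = 635 * 0.118 * 0.076 = 5.69468 mm^3/s
SE = 386 / 5.69468 = 67.7826 J/mm^3


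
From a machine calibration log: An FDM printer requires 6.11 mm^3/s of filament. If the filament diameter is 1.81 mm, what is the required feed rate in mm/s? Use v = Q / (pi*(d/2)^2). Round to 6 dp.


A = pi*(1.81/2)^2 = 2.573043
v = 6.11 / 2.573043 = 2.37462 mm/s


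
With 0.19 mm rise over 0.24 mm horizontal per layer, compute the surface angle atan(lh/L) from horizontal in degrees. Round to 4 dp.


angle = atan(0.19/0.24) = 38.3675 degrees


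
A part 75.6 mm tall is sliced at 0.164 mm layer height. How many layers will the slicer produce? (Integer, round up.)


Layers = ceil(75.6/0.164) = 461


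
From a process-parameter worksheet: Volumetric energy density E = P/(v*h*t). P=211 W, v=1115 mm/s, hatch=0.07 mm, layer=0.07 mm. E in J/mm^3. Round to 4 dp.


E = 211 / (1115*0.07*0.07) = 38.6199 J/mm^3


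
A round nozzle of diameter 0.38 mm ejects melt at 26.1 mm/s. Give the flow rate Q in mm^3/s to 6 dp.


A = pi*(0.38/2)^2 = 0.11341149 mm^2
Q = 0.11341149 * 26.1 = 2.96004 mm^3/s


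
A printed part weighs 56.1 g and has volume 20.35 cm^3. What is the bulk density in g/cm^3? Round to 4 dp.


rho = 56.1 / 20.35 = 2.7568 g/cm^3


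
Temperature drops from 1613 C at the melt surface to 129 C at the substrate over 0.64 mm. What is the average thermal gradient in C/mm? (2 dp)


G = (1613-129)/0.64 = 2318.75 C/mm


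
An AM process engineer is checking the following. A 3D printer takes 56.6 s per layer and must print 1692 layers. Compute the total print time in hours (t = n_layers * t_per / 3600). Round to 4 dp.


t = 1692 * 56.6 / 3600 = 26.602 hrs


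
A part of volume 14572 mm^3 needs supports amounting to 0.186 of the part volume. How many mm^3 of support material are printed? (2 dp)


V_support = 14572 * 0.186 = 2710.39 mm^3


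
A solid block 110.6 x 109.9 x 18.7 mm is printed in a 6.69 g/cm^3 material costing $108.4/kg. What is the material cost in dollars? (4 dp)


V = 110.6 * 109.9 * 18.7 = 227297.378 mm^3 = 227.297378 cm^3
Mass = 227.297378 * 6.69 / 1000 = 1.52061946 kg
Cost = 1.52061946 * 108.4 = 164.8351 $


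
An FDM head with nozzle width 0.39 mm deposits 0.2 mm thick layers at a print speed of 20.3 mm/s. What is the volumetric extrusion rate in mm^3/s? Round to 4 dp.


Rate = 0.39 * 0.2 * 20.3 = 1.5834 mm^3/s


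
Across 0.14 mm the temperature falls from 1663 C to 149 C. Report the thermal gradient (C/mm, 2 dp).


G = (1663-149)/0.14 = 10814.29 C/mm


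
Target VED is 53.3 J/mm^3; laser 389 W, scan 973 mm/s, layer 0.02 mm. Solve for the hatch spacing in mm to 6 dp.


h = 389 / (53.3*973*0.02) = 0.375042 mm


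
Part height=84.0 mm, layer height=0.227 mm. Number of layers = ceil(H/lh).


Layers = ceil(84.0/0.227) = 371


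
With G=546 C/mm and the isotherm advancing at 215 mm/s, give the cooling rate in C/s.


CR = 546 * 215 = 117390 C/s


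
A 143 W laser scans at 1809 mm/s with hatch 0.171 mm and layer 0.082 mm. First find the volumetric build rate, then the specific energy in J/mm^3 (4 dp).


Build rate = 1809 * 0.171 * 0.082 = 25.365798 mm^3/s
SE = 143 / 25.365798 = 5.6375 J/mm^3


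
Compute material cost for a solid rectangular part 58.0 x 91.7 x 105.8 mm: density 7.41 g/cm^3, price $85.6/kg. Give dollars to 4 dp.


V = 58.0 * 91.7 * 105.8 = 562707.88 mm^3 = 562.70788 cm^3
Mass = 562.70788 * 7.41 / 1000 = 4.16966539 kg
Cost = 4.16966539 * 85.6 = 356.9234 $


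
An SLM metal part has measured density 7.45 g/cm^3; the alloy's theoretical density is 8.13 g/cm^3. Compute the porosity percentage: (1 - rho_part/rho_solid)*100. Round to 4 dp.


Porosity = (1-7.45/8.13)*100 = 8.3641 %


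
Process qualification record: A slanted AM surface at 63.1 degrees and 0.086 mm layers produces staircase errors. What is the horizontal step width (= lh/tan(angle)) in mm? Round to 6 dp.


step = 0.086 / tan(63.1) = 0.04363 mm


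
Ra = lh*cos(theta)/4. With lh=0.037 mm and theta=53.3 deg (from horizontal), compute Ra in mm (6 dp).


Ra = 0.037 * cos(53.3) / 4 = 0.005528 mm


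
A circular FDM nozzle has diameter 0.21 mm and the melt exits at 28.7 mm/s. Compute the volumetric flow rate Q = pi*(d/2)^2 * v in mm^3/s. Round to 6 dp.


A = pi*(0.21/2)^2 = 0.03463606 mm^2
Q = 0.03463606 * 28.7 = 0.994055 mm^3/s


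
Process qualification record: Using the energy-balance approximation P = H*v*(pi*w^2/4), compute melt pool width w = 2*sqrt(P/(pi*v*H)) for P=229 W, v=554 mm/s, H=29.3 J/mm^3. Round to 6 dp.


w = 2*sqrt(229/(pi*554*29.3)) = 0.134024 mm


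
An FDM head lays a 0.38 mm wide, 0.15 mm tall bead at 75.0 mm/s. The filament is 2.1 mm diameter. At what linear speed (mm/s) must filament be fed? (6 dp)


Q = 0.38 * 0.15 * 75.0 = 4.275 mm^3/s
A_fil = pi*(2.1/2)^2 = 3.4636059 mm^2
v_feed = 4.275 / 3.4636059 = 1.234263 mm/s


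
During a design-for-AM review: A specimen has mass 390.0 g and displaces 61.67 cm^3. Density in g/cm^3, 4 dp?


rho = 390.0 / 61.67 = 6.324 g/cm^3


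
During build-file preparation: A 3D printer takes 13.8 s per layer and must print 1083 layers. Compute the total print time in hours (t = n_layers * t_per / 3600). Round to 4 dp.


t = 1083 * 13.8 / 3600 = 4.1515 hrs


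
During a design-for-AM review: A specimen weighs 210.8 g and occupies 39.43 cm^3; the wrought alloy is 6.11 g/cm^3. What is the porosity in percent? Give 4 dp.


rho_part = 210.8 / 39.43 = 5.34618311 g/cm^3
Porosity = (1 - 5.34618311/6.11)*100 = 12.5011 %


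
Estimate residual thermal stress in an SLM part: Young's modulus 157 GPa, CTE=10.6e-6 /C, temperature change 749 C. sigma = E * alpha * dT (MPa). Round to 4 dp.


sigma = 157*1000 * 10.6e-6 * 749 = 1246.4858 MPa


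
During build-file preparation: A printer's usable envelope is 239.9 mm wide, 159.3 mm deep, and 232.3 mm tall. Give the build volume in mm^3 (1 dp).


V = 239.9 * 159.3 * 232.3 = 8877593.1 mm^3


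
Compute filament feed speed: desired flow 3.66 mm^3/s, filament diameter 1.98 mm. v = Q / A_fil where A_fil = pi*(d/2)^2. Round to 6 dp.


A = pi*(1.98/2)^2 = 3.079075
v = 3.66 / 3.079075 = 1.188669 mm/s


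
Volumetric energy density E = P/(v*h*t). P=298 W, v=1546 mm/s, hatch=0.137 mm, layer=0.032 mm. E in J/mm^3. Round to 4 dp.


E = 298 / (1546*0.137*0.032) = 43.968 J/mm^3


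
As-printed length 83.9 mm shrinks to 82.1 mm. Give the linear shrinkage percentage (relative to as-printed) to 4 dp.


Shrinkage = ((83.9-82.1)/83.9)*100 = 2.1454 %


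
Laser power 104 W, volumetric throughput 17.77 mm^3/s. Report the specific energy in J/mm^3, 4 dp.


SE = 104 / 17.77 = 5.8526 J/mm^3


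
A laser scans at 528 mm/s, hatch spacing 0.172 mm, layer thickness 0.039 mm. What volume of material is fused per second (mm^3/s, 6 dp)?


Rate = 528 * 0.172 * 0.039 = 3.541824 mm^3/s


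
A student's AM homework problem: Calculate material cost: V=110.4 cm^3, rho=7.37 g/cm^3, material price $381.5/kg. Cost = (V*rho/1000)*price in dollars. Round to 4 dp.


Mass = 110.4*7.37/1000 = 0.813648 kg
Cost = 0.813648 * 381.5 = 310.4067 $


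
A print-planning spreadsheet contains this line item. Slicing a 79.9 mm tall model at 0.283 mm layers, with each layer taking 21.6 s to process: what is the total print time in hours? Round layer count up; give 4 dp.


Layers = ceil(79.9/0.283) = 283
t = 283 * 21.6 / 3600 = 1.698 hrs


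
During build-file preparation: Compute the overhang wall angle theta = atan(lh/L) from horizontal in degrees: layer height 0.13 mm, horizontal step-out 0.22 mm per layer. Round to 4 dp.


angle = atan(0.13/0.22) = 30.5792 degrees


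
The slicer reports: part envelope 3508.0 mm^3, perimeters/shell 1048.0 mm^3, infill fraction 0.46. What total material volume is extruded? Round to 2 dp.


V_infill = (3508.0 - 1048.0) * 0.46 = 1131.6
V_total = 1048.0 + 1131.6 = 2179.6 mm^3


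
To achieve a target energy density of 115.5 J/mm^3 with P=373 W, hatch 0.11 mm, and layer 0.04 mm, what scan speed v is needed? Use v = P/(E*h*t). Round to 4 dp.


v = 373 / (115.5*0.11*0.04) = 733.963 mm/s


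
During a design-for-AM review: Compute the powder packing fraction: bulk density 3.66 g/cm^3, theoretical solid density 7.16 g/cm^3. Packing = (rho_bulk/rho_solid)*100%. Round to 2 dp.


Packing = (3.66/7.16)*100 = 51.12 %


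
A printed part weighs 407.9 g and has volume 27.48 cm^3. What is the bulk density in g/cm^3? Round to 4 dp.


rho = 407.9 / 27.48 = 14.8435 g/cm^3


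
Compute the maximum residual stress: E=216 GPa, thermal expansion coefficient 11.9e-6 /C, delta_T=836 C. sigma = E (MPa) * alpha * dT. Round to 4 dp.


sigma = 216*1000 * 11.9e-6 * 836 = 2148.8544 MPa


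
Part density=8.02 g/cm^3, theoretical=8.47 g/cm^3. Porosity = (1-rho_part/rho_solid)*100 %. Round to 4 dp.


Porosity = (1-8.02/8.47)*100 = 5.3129 %


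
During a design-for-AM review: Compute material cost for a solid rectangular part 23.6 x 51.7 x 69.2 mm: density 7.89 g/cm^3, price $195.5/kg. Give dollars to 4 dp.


V = 23.6 * 51.7 * 69.2 = 84432.304 mm^3 = 84.432304 cm^3
Mass = 84.432304 * 7.89 / 1000 = 0.66617088 kg
Cost = 0.66617088 * 195.5 = 130.2364 $


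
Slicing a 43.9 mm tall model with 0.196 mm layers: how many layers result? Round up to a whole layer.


Layers = ceil(43.9/0.196) = 224


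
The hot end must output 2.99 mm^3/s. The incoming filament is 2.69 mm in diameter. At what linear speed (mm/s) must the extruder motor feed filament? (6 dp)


A = pi*(2.69/2)^2 = 5.68322
v = 2.99 / 5.68322 = 0.52611 mm/s


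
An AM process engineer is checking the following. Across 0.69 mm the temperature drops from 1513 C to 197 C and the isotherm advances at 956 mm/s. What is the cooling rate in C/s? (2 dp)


G = (1513-197)/0.69 = 1907.24637681 C/mm
CR = 1907.24637681 * 956 = 1823327.54 C/s


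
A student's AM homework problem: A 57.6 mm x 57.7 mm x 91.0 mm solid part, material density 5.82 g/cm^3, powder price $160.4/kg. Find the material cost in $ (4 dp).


V = 57.6 * 57.7 * 91.0 = 302440.32 mm^3 = 302.44032 cm^3
Mass = 302.44032 * 5.82 / 1000 = 1.76020266 kg
Cost = 1.76020266 * 160.4 = 282.3365 $


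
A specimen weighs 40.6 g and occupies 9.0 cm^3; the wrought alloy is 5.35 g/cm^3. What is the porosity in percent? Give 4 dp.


rho_part = 40.6 / 9.0 = 4.51111111 g/cm^3
Porosity = (1 - 4.51111111/5.35)*100 = 15.6802 %


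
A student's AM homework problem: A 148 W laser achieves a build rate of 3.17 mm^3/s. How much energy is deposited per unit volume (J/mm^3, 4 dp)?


SE = 148 / 3.17 = 46.6877 J/mm^3


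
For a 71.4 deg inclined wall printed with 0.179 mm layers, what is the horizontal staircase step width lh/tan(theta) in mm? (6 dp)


step = 0.179 / tan(71.4) = 0.06024 mm


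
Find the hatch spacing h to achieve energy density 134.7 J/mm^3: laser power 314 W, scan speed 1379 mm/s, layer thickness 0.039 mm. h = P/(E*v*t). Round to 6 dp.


h = 314 / (134.7*1379*0.039) = 0.043344 mm


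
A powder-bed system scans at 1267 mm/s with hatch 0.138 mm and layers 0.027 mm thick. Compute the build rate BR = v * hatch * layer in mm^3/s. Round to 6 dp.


Rate = 1267 * 0.138 * 0.027 = 4.720842 mm^3/s


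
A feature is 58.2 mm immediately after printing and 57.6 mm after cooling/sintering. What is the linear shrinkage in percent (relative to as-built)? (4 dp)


Shrinkage = ((58.2-57.6)/58.2)*100 = 1.0309 %


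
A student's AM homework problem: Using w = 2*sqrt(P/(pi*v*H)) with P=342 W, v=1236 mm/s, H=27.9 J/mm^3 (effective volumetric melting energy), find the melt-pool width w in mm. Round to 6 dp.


w = 2*sqrt(342/(pi*1236*27.9)) = 0.112372 mm


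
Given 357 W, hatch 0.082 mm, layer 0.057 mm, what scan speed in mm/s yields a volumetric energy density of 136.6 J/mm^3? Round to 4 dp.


v = 357 / (136.6*0.082*0.057) = 559.1506 mm/s


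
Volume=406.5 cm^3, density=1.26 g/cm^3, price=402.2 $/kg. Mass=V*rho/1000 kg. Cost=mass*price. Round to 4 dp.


Mass = 406.5*1.26/1000 = 0.51219 kg
Cost = 0.51219 * 402.2 = 206.0028 $


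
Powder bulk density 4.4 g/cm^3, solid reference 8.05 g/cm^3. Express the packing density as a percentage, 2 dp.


Packing = (4.4/8.05)*100 = 54.66 %


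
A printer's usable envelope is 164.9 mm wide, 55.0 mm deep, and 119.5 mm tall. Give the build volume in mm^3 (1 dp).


V = 164.9 * 55.0 * 119.5 = 1083805.3 mm^3


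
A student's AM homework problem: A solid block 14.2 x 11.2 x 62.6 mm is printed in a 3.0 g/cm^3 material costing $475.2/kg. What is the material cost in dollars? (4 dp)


V = 14.2 * 11.2 * 62.6 = 9955.904 mm^3 = 9.955904 cm^3
Mass = 9.955904 * 3.0 / 1000 = 0.02986771 kg
Cost = 0.02986771 * 475.2 = 14.1931 $


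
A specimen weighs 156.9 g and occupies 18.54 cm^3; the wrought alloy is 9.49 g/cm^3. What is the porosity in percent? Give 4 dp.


rho_part = 156.9 / 18.54 = 8.46278317 g/cm^3
Porosity = (1 - 8.46278317/9.49)*100 = 10.8242 %


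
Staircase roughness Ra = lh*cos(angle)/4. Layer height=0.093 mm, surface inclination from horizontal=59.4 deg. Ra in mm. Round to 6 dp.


Ra = 0.093 * cos(59.4) / 4 = 0.011835 mm


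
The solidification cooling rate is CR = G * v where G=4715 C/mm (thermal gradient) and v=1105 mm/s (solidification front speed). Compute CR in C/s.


CR = 4715 * 1105 = 5210075 C/s


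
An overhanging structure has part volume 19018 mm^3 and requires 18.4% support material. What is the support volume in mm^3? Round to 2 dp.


V_support = 19018 * 0.184 = 3499.31 mm^3


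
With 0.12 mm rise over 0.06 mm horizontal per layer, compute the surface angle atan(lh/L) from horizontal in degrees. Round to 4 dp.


angle = atan(0.12/0.06) = 63.4349 degrees


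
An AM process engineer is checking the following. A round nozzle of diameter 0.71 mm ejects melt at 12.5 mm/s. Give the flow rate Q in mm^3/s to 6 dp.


A = pi*(0.71/2)^2 = 0.39591921 mm^2
Q = 0.39591921 * 12.5 = 4.94899 mm^3/s


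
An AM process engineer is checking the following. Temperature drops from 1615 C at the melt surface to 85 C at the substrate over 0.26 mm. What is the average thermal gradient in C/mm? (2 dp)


G = (1615-85)/0.26 = 5884.62 C/mm


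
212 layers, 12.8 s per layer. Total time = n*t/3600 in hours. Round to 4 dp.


t = 212 * 12.8 / 3600 = 0.7538 hrs


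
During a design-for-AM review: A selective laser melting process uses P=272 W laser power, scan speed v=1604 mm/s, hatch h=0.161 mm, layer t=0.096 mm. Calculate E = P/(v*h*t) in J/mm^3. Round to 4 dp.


E = 272 / (1604*0.161*0.096) = 10.9715 J/mm^3


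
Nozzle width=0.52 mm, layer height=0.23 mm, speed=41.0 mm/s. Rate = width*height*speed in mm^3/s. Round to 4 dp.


Rate = 0.52 * 0.23 * 41.0 = 4.9036 mm^3/s


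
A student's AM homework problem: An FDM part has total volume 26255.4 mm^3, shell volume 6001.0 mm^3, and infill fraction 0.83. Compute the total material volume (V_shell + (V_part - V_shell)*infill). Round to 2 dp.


V_infill = (26255.4 - 6001.0) * 0.83 = 16811.15
V_total = 6001.0 + 16811.15 = 22812.15 mm^3


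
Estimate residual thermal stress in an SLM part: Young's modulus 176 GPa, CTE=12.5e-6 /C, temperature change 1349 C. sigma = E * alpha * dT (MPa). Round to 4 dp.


sigma = 176*1000 * 12.5e-6 * 1349 = 2967.8 MPa


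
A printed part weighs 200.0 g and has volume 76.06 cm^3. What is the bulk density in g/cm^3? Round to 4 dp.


rho = 200.0 / 76.06 = 2.6295 g/cm^3


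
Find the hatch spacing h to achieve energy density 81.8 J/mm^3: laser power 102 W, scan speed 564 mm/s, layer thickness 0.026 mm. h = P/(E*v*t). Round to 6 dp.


h = 102 / (81.8*564*0.026) = 0.085034 mm


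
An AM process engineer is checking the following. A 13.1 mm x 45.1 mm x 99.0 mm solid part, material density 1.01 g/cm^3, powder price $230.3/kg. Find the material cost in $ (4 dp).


V = 13.1 * 45.1 * 99.0 = 58490.19 mm^3 = 58.49019 cm^3
Mass = 58.49019 * 1.01 / 1000 = 0.05907509 kg
Cost = 0.05907509 * 230.3 = 13.605 $


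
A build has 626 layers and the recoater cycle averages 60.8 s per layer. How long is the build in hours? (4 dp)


t = 626 * 60.8 / 3600 = 10.5724 hrs


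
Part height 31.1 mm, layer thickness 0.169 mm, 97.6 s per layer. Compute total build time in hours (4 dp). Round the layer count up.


Layers = ceil(31.1/0.169) = 185
t = 185 * 97.6 / 3600 = 5.0156 hrs


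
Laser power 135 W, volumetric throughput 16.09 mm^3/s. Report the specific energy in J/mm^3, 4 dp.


SE = 135 / 16.09 = 8.3903 J/mm^3


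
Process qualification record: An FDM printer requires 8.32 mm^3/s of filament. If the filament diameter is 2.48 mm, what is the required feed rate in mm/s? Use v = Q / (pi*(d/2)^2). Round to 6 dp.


A = pi*(2.48/2)^2 = 4.830513
v = 8.32 / 4.830513 = 1.722384 mm/s


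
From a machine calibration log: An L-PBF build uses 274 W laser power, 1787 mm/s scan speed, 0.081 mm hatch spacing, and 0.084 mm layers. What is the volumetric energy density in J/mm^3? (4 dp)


E = 274 / (1787*0.081*0.084) = 22.5352 J/mm^3


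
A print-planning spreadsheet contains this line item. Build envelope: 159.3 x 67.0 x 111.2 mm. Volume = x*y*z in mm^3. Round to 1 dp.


V = 159.3 * 67.0 * 111.2 = 1186848.7 mm^3


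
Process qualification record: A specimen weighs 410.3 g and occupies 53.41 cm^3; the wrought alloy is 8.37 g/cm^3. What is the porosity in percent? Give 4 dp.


rho_part = 410.3 / 53.41 = 7.68208201 g/cm^3
Porosity = (1 - 7.68208201/8.37)*100 = 8.2189 %


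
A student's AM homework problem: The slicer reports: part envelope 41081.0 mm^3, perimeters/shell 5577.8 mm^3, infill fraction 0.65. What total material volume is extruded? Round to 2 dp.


V_infill = (41081.0 - 5577.8) * 0.65 = 23077.08
V_total = 5577.8 + 23077.08 = 28654.88 mm^3


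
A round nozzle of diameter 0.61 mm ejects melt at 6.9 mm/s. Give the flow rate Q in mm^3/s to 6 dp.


A = pi*(0.61/2)^2 = 0.29224666 mm^2
Q = 0.29224666 * 6.9 = 2.016502 mm^3/s


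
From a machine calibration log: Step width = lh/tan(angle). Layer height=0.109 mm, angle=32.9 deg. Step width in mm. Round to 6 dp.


step = 0.109 / tan(32.9) = 0.168488 mm


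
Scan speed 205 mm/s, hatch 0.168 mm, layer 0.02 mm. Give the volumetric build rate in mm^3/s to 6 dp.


Rate = 205 * 0.168 * 0.02 = 0.6888 mm^3/s


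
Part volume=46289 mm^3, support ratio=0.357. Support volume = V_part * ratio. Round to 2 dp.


V_support = 46289 * 0.357 = 16525.17 mm^3


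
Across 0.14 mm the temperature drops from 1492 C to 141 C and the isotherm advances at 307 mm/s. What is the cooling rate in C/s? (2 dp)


G = (1492-141)/0.14 = 9650.0 C/mm
CR = 9650.0 * 307 = 2962550.0 C/s


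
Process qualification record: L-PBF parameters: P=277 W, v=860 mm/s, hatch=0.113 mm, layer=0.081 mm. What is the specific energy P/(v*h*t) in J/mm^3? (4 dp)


Build rate = 860 * 0.113 * 0.081 = 7.87158 mm^3/s
SE = 277 / 7.87158 = 35.1899 J/mm^3


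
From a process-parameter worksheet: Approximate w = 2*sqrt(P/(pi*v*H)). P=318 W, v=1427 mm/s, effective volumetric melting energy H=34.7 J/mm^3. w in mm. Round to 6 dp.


w = 2*sqrt(318/(pi*1427*34.7)) = 0.090426 mm


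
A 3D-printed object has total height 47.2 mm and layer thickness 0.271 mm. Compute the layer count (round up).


Layers = ceil(47.2/0.271) = 175


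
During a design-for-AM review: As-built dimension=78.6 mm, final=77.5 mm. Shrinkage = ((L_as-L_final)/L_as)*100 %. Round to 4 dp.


Shrinkage = ((78.6-77.5)/78.6)*100 = 1.3995 %


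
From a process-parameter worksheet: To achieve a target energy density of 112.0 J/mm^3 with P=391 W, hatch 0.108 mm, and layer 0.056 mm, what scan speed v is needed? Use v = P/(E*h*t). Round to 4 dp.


v = 391 / (112.0*0.108*0.056) = 577.2274 mm/s


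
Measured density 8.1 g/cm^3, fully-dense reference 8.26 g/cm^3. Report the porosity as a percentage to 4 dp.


Porosity = (1-8.1/8.26)*100 = 1.937 %


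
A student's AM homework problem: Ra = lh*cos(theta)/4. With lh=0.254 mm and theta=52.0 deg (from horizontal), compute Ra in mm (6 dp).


Ra = 0.254 * cos(52.0) / 4 = 0.039095 mm


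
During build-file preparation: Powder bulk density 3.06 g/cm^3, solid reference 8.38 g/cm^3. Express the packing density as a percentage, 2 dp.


Packing = (3.06/8.38)*100 = 36.52 %


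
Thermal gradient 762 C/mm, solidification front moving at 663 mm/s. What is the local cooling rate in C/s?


CR = 762 * 663 = 505206 C/s


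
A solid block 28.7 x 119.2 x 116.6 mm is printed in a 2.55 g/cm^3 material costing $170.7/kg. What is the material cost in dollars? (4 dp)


V = 28.7 * 119.2 * 116.6 = 398893.264 mm^3 = 398.893264 cm^3
Mass = 398.893264 * 2.55 / 1000 = 1.01717782 kg
Cost = 1.01717782 * 170.7 = 173.6323 $
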